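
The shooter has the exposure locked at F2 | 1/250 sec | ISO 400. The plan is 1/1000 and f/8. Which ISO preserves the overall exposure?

Shutter speed: 1/250 → 1/500 → 1/1000 — 2 stops shorter (darker).
Aperture: f/2 → f/2.8 → f/4 → f/5.6 → f/8 — 4 stops stopped down (darker).
Net change so far: 6 stops darker. Offset with the ISO: 400 → 800 → 1600 → 3200 → 6400 → 12800 → 25600.

ISO 25600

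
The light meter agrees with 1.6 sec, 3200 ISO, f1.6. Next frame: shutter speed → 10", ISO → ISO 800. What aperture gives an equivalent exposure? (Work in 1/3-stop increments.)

Shutter speed: 1.6 → 2 → 2.5 → 3.2 → 4 → 5 → 6 → 8 → 10 — 2 2/3 stops slower (brighter).
ISO: 3200 → 2500 → 2000 → 1600 → 1250 → 1000 → 800 — 2 stops lower (darker).
Net change so far: 2/3 stop brighter. Offset with the aperture: f/1.6 → f/1.8 → f/2.

f/2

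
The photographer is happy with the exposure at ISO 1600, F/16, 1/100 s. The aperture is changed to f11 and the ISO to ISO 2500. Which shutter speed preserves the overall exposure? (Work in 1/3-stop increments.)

1/320s

Aperture: f/16 → f/14 → f/13 → f/11 — 1 stop opened up (brighter).
ISO: 1600 → 2000 → 2500 — 2/3 stop raised (brighter).
Net change so far: 1 2/3 stops brighter. Offset with the shutter speed: 1/100 → 1/125 → 1/160 → 1/200 → 1/250 → 1/320.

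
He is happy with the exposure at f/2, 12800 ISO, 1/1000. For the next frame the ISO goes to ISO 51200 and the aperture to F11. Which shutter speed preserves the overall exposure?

1/125s

ISO: 12800 → 25600 → 51200 — 2 stops raised (brighter).
Aperture: f/2 → f/2.8 → f/4 → f/5.6 → f/8 → f/11 — 5 stops stopped down (darker).
Net change so far: 3 stops darker. Offset with the shutter speed: 1/1000 → 1/500 → 1/250 → 1/125.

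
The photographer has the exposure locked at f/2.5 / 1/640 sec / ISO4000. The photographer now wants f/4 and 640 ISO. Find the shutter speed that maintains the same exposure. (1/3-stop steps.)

1/40s

Aperture: f/2.5 → f/2.8 → f/3.2 → f/3.5 → f/4 — 1 1/3 stops narrower (darker).
ISO: 4000 → 3200 → 2500 → 2000 → 1600 → 1250 → 1000 → 800 → 640 — 2 2/3 stops dropped (darker).
Net change so far: 4 stops darker. Offset with the shutter speed: 1/640 → 1/500 → 1/400 → 1/320 → 1/250 → 1/200 → 1/160 → 1/125 → 1/100 → 1/80 → 1/60 → 1/50 → 1/40.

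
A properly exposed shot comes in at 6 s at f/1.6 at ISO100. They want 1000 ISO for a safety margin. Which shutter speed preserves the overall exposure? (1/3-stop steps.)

0.6 s

ISO: 100 → 125 → 160 → 200 → 250 → 320 → 400 → 500 → 640 → 800 → 1000 — 3 1/3 stops higher (brighter).
Need 3 1/3 stops darker from the shutter speed: 6 → 5 → 4 → 3.2 → 2.5 → 2 → 1.6 → 1.3 → 1 → 0.8 → 0.6.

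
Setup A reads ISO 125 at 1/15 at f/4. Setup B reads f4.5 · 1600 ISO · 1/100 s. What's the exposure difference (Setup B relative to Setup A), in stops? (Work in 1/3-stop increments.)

2/3 stop brighter

Aperture: f/4 → f/4.5 — 1/3 stop narrower (darker).
Shutter speed: 1/15 → 1/20 → 1/25 → 1/30 → 1/40 → 1/50 → 1/60 → 1/80 → 1/100 — 2 2/3 stops faster (darker).
ISO: 125 → 160 → 200 → 250 → 320 → 400 → 500 → 640 → 800 → 1000 → 1250 → 1600 — 3 2/3 stops raised (brighter).
Net: −1/3 −2 2/3 +3 2/3 = +2/3 stops.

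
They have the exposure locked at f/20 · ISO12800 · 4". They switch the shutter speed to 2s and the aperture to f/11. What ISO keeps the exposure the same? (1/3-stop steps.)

ISO 8000

Shutter speed: 4 → 3.2 → 2.5 → 2 — 1 stop shorter (darker).
Aperture: f/20 → f/18 → f/16 → f/14 → f/13 → f/11 — 1 2/3 stops larger aperture (brighter).
Net change so far: 2/3 stop brighter. Offset with the ISO: 12800 → 10000 → 8000.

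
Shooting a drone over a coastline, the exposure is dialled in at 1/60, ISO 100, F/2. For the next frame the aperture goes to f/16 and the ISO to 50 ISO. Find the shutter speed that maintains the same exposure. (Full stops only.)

Aperture: f/2 → f/2.8 → f/4 → f/5.6 → f/8 → f/11 → f/16 — 6 stops smaller aperture (darker).
ISO: 100 → 50 — 1 stop dropped (darker).
Net change so far: 7 stops darker. Offset with the shutter speed: 1/60 → 1/30 → 1/15 → 1/8 → 1/4 → 1/2 → 1 → 2.

2 s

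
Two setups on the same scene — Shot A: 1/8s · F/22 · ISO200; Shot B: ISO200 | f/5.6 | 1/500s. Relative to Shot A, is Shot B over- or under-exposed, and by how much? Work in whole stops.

Aperture: f/22 → f/16 → f/11 → f/8 → f/5.6 — 4 stops larger aperture (brighter).
Shutter speed: 1/8 → 1/15 → 1/30 → 1/60 → 1/125 → 1/250 → 1/500 — 6 stops shorter (darker).
ISO: unchanged.
Net: +4 −6 = −2 stops.

2 stops darker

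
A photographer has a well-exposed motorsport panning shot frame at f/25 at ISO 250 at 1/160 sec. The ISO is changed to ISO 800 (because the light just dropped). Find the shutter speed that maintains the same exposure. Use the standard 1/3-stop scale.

ISO: 250 → 320 → 400 → 500 → 640 → 800 — 1 2/3 stops raised (brighter).
Need 1 2/3 stops darker from the shutter speed: 1/160 → 1/200 → 1/250 → 1/320 → 1/400 → 1/500.

1/500s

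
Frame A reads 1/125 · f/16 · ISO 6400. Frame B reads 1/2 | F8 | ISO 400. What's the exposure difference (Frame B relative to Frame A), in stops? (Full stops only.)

Aperture: f/16 → f/11 → f/8 — 2 stops larger aperture (brighter).
Shutter speed: 1/125 → 1/60 → 1/30 → 1/15 → 1/8 → 1/4 → 1/2 — 6 stops longer (brighter).
ISO: 6400 → 3200 → 1600 → 800 → 400 — 4 stops dropped (darker).
Net: +2 +6 −4 = +4 stops.

4 stops brighter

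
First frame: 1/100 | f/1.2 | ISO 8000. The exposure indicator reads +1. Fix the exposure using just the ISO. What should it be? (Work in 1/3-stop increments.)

Overexposed by 1 stop → need 1 stop darker.
ISO: 8000 → 6400 → 5000 → 4000.

ISO 4000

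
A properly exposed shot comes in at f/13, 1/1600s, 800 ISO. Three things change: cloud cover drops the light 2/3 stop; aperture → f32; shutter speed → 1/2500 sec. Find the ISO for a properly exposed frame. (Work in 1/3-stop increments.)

ISO 12800

Scene light: 2/3 stop darker.
Aperture: f/13 → f/14 → f/16 → f/18 → f/20 → f/22 → f/25 → f/29 → f/32 — 2 2/3 stops narrower (darker).
Shutter speed: 1/1600 → 1/2000 → 1/2500 — 2/3 stop shorter (darker).
Net so far: 4 stops darker. ISO: 800 → 1000 → 1250 → 1600 → 2000 → 2500 → 3200 → 4000 → 5000 → 6400 → 8000 → 10000 → 12800.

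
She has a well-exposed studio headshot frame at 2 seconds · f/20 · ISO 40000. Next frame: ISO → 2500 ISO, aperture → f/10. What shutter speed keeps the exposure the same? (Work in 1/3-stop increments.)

8 s

ISO: 40000 → 32000 → 25600 → 20000 → 16000 → 12800 → 10000 → 8000 → 6400 → 5000 → 4000 → 3200 → 2500 — 4 stops lower (darker).
Aperture: f/20 → f/18 → f/16 → f/14 → f/13 → f/11 → f/10 — 2 stops wider (brighter).
Net change so far: 2 stops darker. Offset with the shutter speed: 2 → 2.5 → 3.2 → 4 → 5 → 6 → 8.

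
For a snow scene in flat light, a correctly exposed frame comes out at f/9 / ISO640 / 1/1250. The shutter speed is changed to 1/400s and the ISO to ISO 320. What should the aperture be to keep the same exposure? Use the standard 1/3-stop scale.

f/11

Shutter speed: 1/1250 → 1/1000 → 1/800 → 1/640 → 1/500 → 1/400 — 1 2/3 stops longer (brighter).
ISO: 640 → 500 → 400 → 320 — 1 stop lower (darker).
Net change so far: 2/3 stop brighter. Offset with the aperture: f/9 → f/10 → f/11.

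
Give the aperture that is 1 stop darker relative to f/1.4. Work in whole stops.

f/2

Aperture: f/1.4 → f/2 — 1 stop narrower (darker).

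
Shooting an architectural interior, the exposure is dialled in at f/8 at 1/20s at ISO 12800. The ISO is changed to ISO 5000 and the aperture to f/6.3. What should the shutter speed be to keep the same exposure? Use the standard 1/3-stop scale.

ISO: 12800 → 10000 → 8000 → 6400 → 5000 — 1 1/3 stops lower (darker).
Aperture: f/8 → f/7.1 → f/6.3 — 2/3 stop opened up (brighter).
Net change so far: 2/3 stop darker. Offset with the shutter speed: 1/20 → 1/15 → 1/13.

1/13s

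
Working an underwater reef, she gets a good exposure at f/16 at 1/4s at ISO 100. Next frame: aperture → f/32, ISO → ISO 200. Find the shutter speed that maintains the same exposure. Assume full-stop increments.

1/2s

Aperture: f/16 → f/22 → f/32 — 2 stops stopped down (darker).
ISO: 100 → 200 — 1 stop raised (brighter).
Net change so far: 1 stop darker. Offset with the shutter speed: 1/4 → 1/2.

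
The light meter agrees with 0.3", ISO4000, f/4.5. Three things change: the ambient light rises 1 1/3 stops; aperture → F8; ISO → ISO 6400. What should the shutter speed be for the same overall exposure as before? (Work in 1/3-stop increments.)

Scene light: 1 1/3 stops brighter.
Aperture: f/4.5 → f/5 → f/5.6 → f/6.3 → f/7.1 → f/8 — 1 2/3 stops narrower (darker).
ISO: 4000 → 5000 → 6400 — 2/3 stop raised (brighter).
Net so far: 1/3 stop brighter. Shutter speed: 0.3 → 1/4.

1/4s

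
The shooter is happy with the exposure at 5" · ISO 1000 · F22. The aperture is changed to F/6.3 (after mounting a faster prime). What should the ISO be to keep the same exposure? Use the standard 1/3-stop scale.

Aperture: f/22 → f/20 → f/18 → f/16 → f/14 → f/13 → f/11 → f/10 → f/9 → f/8 → f/7.1 → f/6.3 — 3 2/3 stops wider (brighter).
Need 3 2/3 stops darker from the ISO: 1000 → 800 → 640 → 500 → 400 → 320 → 250 → 200 → 160 → 125 → 100 → 80.

ISO 80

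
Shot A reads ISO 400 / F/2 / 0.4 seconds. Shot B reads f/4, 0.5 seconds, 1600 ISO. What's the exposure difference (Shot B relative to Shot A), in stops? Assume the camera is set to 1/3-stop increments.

Aperture: f/2 → f/2.2 → f/2.5 → f/2.8 → f/3.2 → f/3.5 → f/4 — 2 stops stopped down (darker).
Shutter speed: 0.4 → 0.5 — 1/3 stop slower (brighter).
ISO: 400 → 500 → 640 → 800 → 1000 → 1250 → 1600 — 2 stops raised (brighter).
Net: −2 +1/3 +2 = +1/3 stops.

1/3 stop brighter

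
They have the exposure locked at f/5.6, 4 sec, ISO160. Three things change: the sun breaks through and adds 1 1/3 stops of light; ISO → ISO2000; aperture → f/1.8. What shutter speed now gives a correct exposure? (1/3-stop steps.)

1/80s

Scene light: 1 1/3 stops brighter.
ISO: 160 → 200 → 250 → 320 → 400 → 500 → 640 → 800 → 1000 → 1250 → 1600 → 2000 — 3 2/3 stops raised (brighter).
Aperture: f/5.6 → f/5 → f/4.5 → f/4 → f/3.5 → f/3.2 → f/2.8 → f/2.5 → f/2.2 → f/2 → f/1.8 — 3 1/3 stops larger aperture (brighter).
Net so far: 8 1/3 stops brighter. Shutter speed: 4 → 3.2 → 2.5 → 2 → 1.6 → 1.3 → 1 → 0.8 → 0.6 → 0.5 → 0.4 → 0.3 → 1/4 → 1/5 → 1/6 → 1/8 → 1/10 → 1/13 → 1/15 → 1/20 → 1/25 → 1/30 → 1/40 → 1/50 → 1/60 → 1/80.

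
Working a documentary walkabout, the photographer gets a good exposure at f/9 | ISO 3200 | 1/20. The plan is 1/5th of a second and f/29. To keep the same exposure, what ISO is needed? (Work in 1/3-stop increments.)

Shutter speed: 1/20 → 1/15 → 1/13 → 1/10 → 1/8 → 1/6 → 1/5 — 2 stops slower (brighter).
Aperture: f/9 → f/10 → f/11 → f/13 → f/14 → f/16 → f/18 → f/20 → f/22 → f/25 → f/29 — 3 1/3 stops narrower (darker).
Net change so far: 1 1/3 stops darker. Offset with the ISO: 3200 → 4000 → 5000 → 6400 → 8000.

ISO 8000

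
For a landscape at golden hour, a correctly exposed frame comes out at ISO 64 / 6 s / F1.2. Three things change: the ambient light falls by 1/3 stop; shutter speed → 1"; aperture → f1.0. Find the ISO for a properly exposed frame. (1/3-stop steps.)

Scene light: 1/3 stop darker.
Shutter speed: 6 → 5 → 4 → 3.2 → 2.5 → 2 → 1.6 → 1.3 → 1 — 2 2/3 stops shorter (darker).
Aperture: f/1.2 → f/1.1 → f/1.0 — 2/3 stop opened up (brighter).
Net so far: 2 1/3 stops darker. ISO: 64 → 80 → 100 → 125 → 160 → 200 → 250 → 320.

ISO 320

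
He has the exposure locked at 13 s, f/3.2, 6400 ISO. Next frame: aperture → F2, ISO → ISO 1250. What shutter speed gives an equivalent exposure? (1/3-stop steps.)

Aperture: f/3.2 → f/2.8 → f/2.5 → f/2.2 → f/2 — 1 1/3 stops larger aperture (brighter).
ISO: 6400 → 5000 → 4000 → 3200 → 2500 → 2000 → 1600 → 1250 — 2 1/3 stops dropped (darker).
Net change so far: 1 stop darker. Offset with the shutter speed: 13 → 15 → 20 → 25.

25 s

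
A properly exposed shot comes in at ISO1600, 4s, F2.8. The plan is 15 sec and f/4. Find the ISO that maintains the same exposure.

Shutter speed: 4 → 8 → 15 — 2 stops slower (brighter).
Aperture: f/2.8 → f/4 — 1 stop smaller aperture (darker).
Net change so far: 1 stop brighter. Offset with the ISO: 1600 → 800.

ISO 800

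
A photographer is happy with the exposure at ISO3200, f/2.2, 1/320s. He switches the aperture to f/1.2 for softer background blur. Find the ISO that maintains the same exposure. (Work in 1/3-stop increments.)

Aperture: f/2.2 → f/2 → f/1.8 → f/1.6 → f/1.4 → f/1.2 — 1 2/3 stops wider (brighter).
Need 1 2/3 stops darker from the ISO: 3200 → 2500 → 2000 → 1600 → 1250 → 1000.

ISO 1000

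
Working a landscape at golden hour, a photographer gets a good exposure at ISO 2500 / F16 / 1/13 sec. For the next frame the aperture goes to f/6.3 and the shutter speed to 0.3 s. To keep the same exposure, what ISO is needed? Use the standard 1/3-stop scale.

Aperture: f/16 → f/14 → f/13 → f/11 → f/10 → f/9 → f/8 → f/7.1 → f/6.3 — 2 2/3 stops wider (brighter).
Shutter speed: 1/13 → 1/10 → 1/8 → 1/6 → 1/5 → 1/4 → 0.3 — 2 stops longer (brighter).
Net change so far: 4 2/3 stops brighter. Offset with the ISO: 2500 → 2000 → 1600 → 1250 → 1000 → 800 → 640 → 500 → 400 → 320 → 250 → 200 → 160 → 125 → 100.

ISO 100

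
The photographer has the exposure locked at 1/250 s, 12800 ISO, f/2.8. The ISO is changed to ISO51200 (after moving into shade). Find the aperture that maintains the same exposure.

ISO: 12800 → 25600 → 51200 — 2 stops raised (brighter).
Need 2 stops darker from the aperture: f/2.8 → f/4 → f/5.6.

f/5.6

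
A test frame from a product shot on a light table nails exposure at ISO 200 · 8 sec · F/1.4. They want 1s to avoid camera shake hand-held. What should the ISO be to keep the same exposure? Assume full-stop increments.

Shutter speed: 8 → 4 → 2 → 1 — 3 stops faster (darker).
Need 3 stops brighter from the ISO: 200 → 400 → 800 → 1600.

ISO 1600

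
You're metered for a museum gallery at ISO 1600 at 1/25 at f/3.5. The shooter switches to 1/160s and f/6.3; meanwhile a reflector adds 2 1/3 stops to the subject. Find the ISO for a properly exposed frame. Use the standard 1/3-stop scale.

ISO 6400

Scene light: 2 1/3 stops brighter.
Shutter speed: 1/25 → 1/30 → 1/40 → 1/50 → 1/60 → 1/80 → 1/100 → 1/125 → 1/160 — 2 2/3 stops faster (darker).
Aperture: f/3.5 → f/4 → f/4.5 → f/5 → f/5.6 → f/6.3 — 1 2/3 stops smaller aperture (darker).
Net so far: 2 stops darker. ISO: 1600 → 2000 → 2500 → 3200 → 4000 → 5000 → 6400.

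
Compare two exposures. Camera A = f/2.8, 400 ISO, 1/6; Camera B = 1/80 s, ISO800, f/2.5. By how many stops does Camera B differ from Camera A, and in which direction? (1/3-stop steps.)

Aperture: f/2.8 → f/2.5 — 1/3 stop opened up (brighter).
Shutter speed: 1/6 → 1/8 → 1/10 → 1/13 → 1/15 → 1/20 → 1/25 → 1/30 → 1/40 → 1/50 → 1/60 → 1/80 — 3 2/3 stops faster (darker).
ISO: 400 → 500 → 640 → 800 — 1 stop higher (brighter).
Net: +1/3 −3 2/3 +1 = −2 1/3 stops.

2 1/3 stops darker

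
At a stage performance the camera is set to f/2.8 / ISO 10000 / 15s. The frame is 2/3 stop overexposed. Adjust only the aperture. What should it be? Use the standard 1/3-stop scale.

f/3.5

Overexposed by 2/3 stop → need 2/3 stop darker.
Aperture: f/2.8 → f/3.2 → f/3.5.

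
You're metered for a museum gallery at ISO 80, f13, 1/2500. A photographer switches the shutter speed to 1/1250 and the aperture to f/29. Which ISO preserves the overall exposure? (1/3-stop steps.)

ISO 200

Shutter speed: 1/2500 → 1/2000 → 1/1600 → 1/1250 — 1 stop slower (brighter).
Aperture: f/13 → f/14 → f/16 → f/18 → f/20 → f/22 → f/25 → f/29 — 2 1/3 stops stopped down (darker).
Net change so far: 1 1/3 stops darker. Offset with the ISO: 80 → 100 → 125 → 160 → 200.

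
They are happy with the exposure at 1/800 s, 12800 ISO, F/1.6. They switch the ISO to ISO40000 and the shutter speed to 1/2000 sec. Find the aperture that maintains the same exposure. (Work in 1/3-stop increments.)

ISO: 12800 → 16000 → 20000 → 25600 → 32000 → 40000 — 1 2/3 stops higher (brighter).
Shutter speed: 1/800 → 1/1000 → 1/1250 → 1/1600 → 1/2000 — 1 1/3 stops shorter (darker).
Net change so far: 1/3 stop brighter. Offset with the aperture: f/1.6 → f/1.8.

f/1.8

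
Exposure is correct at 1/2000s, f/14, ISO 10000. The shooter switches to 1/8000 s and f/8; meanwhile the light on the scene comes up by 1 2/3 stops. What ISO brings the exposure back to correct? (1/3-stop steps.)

Scene light: 1 2/3 stops brighter.
Shutter speed: 1/2000 → 1/2500 → 1/3200 → 1/4000 → 1/5000 → 1/6400 → 1/8000 — 2 stops faster (darker).
Aperture: f/14 → f/13 → f/11 → f/10 → f/9 → f/8 — 1 2/3 stops opened up (brighter).
Net so far: 1 1/3 stops brighter. ISO: 10000 → 8000 → 6400 → 5000 → 4000.

ISO 4000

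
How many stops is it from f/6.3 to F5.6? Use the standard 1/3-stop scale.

f/6.3 → f/5.6 — count the steps: 1 third-stops = 1/3 stop.

1/3 stop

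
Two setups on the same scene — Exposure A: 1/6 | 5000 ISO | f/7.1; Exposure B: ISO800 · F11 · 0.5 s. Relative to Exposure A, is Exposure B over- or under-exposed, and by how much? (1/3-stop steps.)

2 1/3 stops darker

Aperture: f/7.1 → f/8 → f/9 → f/10 → f/11 — 1 1/3 stops narrower (darker).
Shutter speed: 1/6 → 1/5 → 1/4 → 0.3 → 0.4 → 0.5 — 1 2/3 stops slower (brighter).
ISO: 5000 → 4000 → 3200 → 2500 → 2000 → 1600 → 1250 → 1000 → 800 — 2 2/3 stops lower (darker).
Net: −1 1/3 +1 2/3 −2 2/3 = −2 1/3 stops.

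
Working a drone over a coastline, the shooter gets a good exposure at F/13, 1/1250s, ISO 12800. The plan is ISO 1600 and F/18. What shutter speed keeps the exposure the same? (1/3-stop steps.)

1/80s

ISO: 12800 → 10000 → 8000 → 6400 → 5000 → 4000 → 3200 → 2500 → 2000 → 1600 — 3 stops lower (darker).
Aperture: f/13 → f/14 → f/16 → f/18 — 1 stop narrower (darker).
Net change so far: 4 stops darker. Offset with the shutter speed: 1/1250 → 1/1000 → 1/800 → 1/640 → 1/500 → 1/400 → 1/320 → 1/250 → 1/200 → 1/160 → 1/125 → 1/100 → 1/80.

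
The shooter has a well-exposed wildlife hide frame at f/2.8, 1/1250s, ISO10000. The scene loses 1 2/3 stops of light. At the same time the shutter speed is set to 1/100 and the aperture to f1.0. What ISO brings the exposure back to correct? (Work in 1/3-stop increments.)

Scene light: 1 2/3 stops darker.
Shutter speed: 1/1250 → 1/1000 → 1/800 → 1/640 → 1/500 → 1/400 → 1/320 → 1/250 → 1/200 → 1/160 → 1/125 → 1/100 — 3 2/3 stops slower (brighter).
Aperture: f/2.8 → f/2.5 → f/2.2 → f/2 → f/1.8 → f/1.6 → f/1.4 → f/1.2 → f/1.1 → f/1.0 — 3 stops wider (brighter).
Net so far: 5 stops brighter. ISO: 10000 → 8000 → 6400 → 5000 → 4000 → 3200 → 2500 → 2000 → 1600 → 1250 → 1000 → 800 → 640 → 500 → 400 → 320.

ISO 320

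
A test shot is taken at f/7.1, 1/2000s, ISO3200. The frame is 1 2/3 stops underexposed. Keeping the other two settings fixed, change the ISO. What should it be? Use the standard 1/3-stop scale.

Underexposed by 1 2/3 stops → need 1 2/3 stops brighter.
ISO: 3200 → 4000 → 5000 → 6400 → 8000 → 10000.

ISO 10000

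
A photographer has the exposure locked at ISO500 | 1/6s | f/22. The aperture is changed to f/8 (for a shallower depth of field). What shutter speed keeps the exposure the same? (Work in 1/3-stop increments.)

Aperture: f/22 → f/20 → f/18 → f/16 → f/14 → f/13 → f/11 → f/10 → f/9 → f/8 — 3 stops wider (brighter).
Need 3 stops darker from the shutter speed: 1/6 → 1/8 → 1/10 → 1/13 → 1/15 → 1/20 → 1/25 → 1/30 → 1/40 → 1/50.

1/50s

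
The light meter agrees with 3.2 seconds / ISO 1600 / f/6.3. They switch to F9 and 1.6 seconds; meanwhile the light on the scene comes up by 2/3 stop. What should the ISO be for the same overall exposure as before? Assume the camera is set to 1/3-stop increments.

Scene light: 2/3 stop brighter.
Aperture: f/6.3 → f/7.1 → f/8 → f/9 — 1 stop stopped down (darker).
Shutter speed: 3.2 → 2.5 → 2 → 1.6 — 1 stop faster (darker).
Net so far: 1 1/3 stops darker. ISO: 1600 → 2000 → 2500 → 3200 → 4000.

ISO 4000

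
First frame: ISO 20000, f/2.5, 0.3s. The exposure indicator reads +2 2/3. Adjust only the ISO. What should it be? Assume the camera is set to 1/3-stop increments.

ISO 3200

Overexposed by 2 2/3 stops → need 2 2/3 stops darker.
ISO: 20000 → 16000 → 12800 → 10000 → 8000 → 6400 → 5000 → 4000 → 3200.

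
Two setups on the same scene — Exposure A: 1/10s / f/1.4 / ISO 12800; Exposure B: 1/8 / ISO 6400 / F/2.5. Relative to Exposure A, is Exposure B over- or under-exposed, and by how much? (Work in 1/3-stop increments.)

Aperture: f/1.4 → f/1.6 → f/1.8 → f/2 → f/2.2 → f/2.5 — 1 2/3 stops smaller aperture (darker).
Shutter speed: 1/10 → 1/8 — 1/3 stop longer (brighter).
ISO: 12800 → 10000 → 8000 → 6400 — 1 stop dropped (darker).
Net: −1 2/3 +1/3 −1 = −2 1/3 stops.

2 1/3 stops darker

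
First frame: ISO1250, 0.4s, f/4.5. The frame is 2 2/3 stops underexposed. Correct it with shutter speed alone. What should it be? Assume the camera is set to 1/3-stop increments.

Underexposed by 2 2/3 stops → need 2 2/3 stops brighter.
Shutter speed: 0.4 → 0.5 → 0.6 → 0.8 → 1 → 1.3 → 1.6 → 2 → 2.5.

2.5 s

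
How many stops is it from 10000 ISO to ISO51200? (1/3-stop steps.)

2 1/3 stops

10000 → 12800 → 16000 → 20000 → 25600 → 32000 → 40000 → 51200 — count the steps: 7 third-stops = 2 1/3 stops.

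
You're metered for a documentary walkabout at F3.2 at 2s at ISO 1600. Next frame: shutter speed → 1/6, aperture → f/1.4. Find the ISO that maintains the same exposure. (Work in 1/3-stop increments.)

ISO 4000

Shutter speed: 2 → 1.6 → 1.3 → 1 → 0.8 → 0.6 → 0.5 → 0.4 → 0.3 → 1/4 → 1/5 → 1/6 — 3 2/3 stops shorter (darker).
Aperture: f/3.2 → f/2.8 → f/2.5 → f/2.2 → f/2 → f/1.8 → f/1.6 → f/1.4 — 2 1/3 stops opened up (brighter).
Net change so far: 1 1/3 stops darker. Offset with the ISO: 1600 → 2000 → 2500 → 3200 → 4000.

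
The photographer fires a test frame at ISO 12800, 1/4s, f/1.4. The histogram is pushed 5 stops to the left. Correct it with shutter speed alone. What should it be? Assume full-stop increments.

Underexposed by 5 stops → need 5 stops brighter.
Shutter speed: 1/4 → 1/2 → 1 → 2 → 4 → 8.

8 s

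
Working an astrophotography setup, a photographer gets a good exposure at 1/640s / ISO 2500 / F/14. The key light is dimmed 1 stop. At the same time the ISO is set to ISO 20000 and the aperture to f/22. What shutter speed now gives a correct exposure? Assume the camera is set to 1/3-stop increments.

Scene light: 1 stop darker.
ISO: 2500 → 3200 → 4000 → 5000 → 6400 → 8000 → 10000 → 12800 → 16000 → 20000 — 3 stops raised (brighter).
Aperture: f/14 → f/16 → f/18 → f/20 → f/22 — 1 1/3 stops stopped down (darker).
Net so far: 2/3 stop brighter. Shutter speed: 1/640 → 1/800 → 1/1000.

1/1000s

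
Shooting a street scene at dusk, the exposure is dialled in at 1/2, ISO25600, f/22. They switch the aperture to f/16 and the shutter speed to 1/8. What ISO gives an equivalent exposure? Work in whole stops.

ISO 51200

Aperture: f/22 → f/16 — 1 stop wider (brighter).
Shutter speed: 1/2 → 1/4 → 1/8 — 2 stops shorter (darker).
Net change so far: 1 stop darker. Offset with the ISO: 25600 → 51200.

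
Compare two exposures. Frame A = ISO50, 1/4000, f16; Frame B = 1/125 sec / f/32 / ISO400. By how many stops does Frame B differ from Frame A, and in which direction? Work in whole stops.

6 stops brighter

Aperture: f/16 → f/22 → f/32 — 2 stops stopped down (darker).
Shutter speed: 1/4000 → 1/2000 → 1/1000 → 1/500 → 1/250 → 1/125 — 5 stops longer (brighter).
ISO: 50 → 100 → 200 → 400 — 3 stops higher (brighter).
Net: −2 +5 +3 = +6 stops.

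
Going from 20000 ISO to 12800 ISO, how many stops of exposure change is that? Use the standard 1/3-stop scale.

2/3 stop

20000 → 16000 → 12800 — count the steps: 2 third-stops = 2/3 stop.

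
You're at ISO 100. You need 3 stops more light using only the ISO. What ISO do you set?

ISO: 100 → 200 → 400 → 800 — 3 stops higher (brighter).

ISO 800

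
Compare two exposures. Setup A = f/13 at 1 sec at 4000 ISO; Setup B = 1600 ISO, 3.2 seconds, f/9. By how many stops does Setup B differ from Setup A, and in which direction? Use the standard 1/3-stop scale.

1 1/3 stops brighter

Aperture: f/13 → f/11 → f/10 → f/9 — 1 stop opened up (brighter).
Shutter speed: 1 → 1.3 → 1.6 → 2 → 2.5 → 3.2 — 1 2/3 stops longer (brighter).
ISO: 4000 → 3200 → 2500 → 2000 → 1600 — 1 1/3 stops lower (darker).
Net: +1 +1 2/3 −1 1/3 = +1 1/3 stops.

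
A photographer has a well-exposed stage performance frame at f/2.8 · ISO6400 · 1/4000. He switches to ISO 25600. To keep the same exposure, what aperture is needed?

ISO: 6400 → 12800 → 25600 — 2 stops higher (brighter).
Need 2 stops darker from the aperture: f/2.8 → f/4 → f/5.6.

f/5.6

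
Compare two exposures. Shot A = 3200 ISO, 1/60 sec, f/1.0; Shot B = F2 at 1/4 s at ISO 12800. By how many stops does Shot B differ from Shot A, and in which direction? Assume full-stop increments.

Aperture: f/1.0 → f/1.4 → f/2 — 2 stops smaller aperture (darker).
Shutter speed: 1/60 → 1/30 → 1/15 → 1/8 → 1/4 — 4 stops longer (brighter).
ISO: 3200 → 6400 → 12800 — 2 stops higher (brighter).
Net: −2 +4 +2 = +4 stops.

4 stops brighter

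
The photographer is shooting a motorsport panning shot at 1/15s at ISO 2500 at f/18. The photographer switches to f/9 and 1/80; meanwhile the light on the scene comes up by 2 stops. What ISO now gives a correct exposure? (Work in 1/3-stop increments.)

ISO 800

Scene light: 2 stops brighter.
Aperture: f/18 → f/16 → f/14 → f/13 → f/11 → f/10 → f/9 — 2 stops larger aperture (brighter).
Shutter speed: 1/15 → 1/20 → 1/25 → 1/30 → 1/40 → 1/50 → 1/60 → 1/80 — 2 1/3 stops faster (darker).
Net so far: 1 2/3 stops brighter. ISO: 2500 → 2000 → 1600 → 1250 → 1000 → 800.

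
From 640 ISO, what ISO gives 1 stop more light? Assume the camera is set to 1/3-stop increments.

ISO 1250

ISO: 640 → 800 → 1000 → 1250 — 1 stop raised (brighter).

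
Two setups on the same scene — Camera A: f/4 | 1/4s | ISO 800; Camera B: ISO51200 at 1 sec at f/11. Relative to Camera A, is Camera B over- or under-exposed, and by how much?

5 stops brighter

Aperture: f/4 → f/5.6 → f/8 → f/11 — 3 stops stopped down (darker).
Shutter speed: 1/4 → 1/2 → 1 — 2 stops slower (brighter).
ISO: 800 → 1600 → 3200 → 6400 → 12800 → 25600 → 51200 — 6 stops raised (brighter).
Net: −3 +2 +6 = +5 stops.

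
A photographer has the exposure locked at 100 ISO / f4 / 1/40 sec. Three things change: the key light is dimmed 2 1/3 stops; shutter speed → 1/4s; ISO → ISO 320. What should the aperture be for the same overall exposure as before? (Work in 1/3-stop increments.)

f/10

Scene light: 2 1/3 stops darker.
Shutter speed: 1/40 → 1/30 → 1/25 → 1/20 → 1/15 → 1/13 → 1/10 → 1/8 → 1/6 → 1/5 → 1/4 — 3 1/3 stops slower (brighter).
ISO: 100 → 125 → 160 → 200 → 250 → 320 — 1 2/3 stops raised (brighter).
Net so far: 2 2/3 stops brighter. Aperture: f/4 → f/4.5 → f/5 → f/5.6 → f/6.3 → f/7.1 → f/8 → f/9 → f/10.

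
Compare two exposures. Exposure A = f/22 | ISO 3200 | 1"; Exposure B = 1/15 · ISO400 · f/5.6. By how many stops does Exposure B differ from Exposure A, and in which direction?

Aperture: f/22 → f/16 → f/11 → f/8 → f/5.6 — 4 stops wider (brighter).
Shutter speed: 1 → 1/2 → 1/4 → 1/8 → 1/15 — 4 stops shorter (darker).
ISO: 3200 → 1600 → 800 → 400 — 3 stops dropped (darker).
Net: +4 −4 −3 = −3 stops.

3 stops darker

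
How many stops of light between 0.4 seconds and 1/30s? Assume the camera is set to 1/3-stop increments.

0.4 → 0.3 → 1/4 → 1/5 → 1/6 → 1/8 → 1/10 → 1/13 → 1/15 → 1/20 → 1/25 → 1/30 — count the steps: 11 third-stops = 3 2/3 stops.

3 2/3 stops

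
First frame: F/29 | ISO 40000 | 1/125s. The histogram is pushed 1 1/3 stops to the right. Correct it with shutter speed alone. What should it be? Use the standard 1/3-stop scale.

1/320s

Overexposed by 1 1/3 stops → need 1 1/3 stops darker.
Shutter speed: 1/125 → 1/160 → 1/200 → 1/250 → 1/320.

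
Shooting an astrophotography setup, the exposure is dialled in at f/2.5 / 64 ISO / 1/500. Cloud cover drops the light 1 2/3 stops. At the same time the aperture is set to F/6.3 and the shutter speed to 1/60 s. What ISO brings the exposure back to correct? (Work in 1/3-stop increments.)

Scene light: 1 2/3 stops darker.
Aperture: f/2.5 → f/2.8 → f/3.2 → f/3.5 → f/4 → f/4.5 → f/5 → f/5.6 → f/6.3 — 2 2/3 stops smaller aperture (darker).
Shutter speed: 1/500 → 1/400 → 1/320 → 1/250 → 1/200 → 1/160 → 1/125 → 1/100 → 1/80 → 1/60 — 3 stops slower (brighter).
Net so far: 1 1/3 stops darker. ISO: 64 → 80 → 100 → 125 → 160.

ISO 160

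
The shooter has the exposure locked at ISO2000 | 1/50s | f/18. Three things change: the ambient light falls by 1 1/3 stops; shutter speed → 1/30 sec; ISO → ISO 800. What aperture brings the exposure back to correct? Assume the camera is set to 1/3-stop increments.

Scene light: 1 1/3 stops darker.
Shutter speed: 1/50 → 1/40 → 1/30 — 2/3 stop slower (brighter).
ISO: 2000 → 1600 → 1250 → 1000 → 800 — 1 1/3 stops lower (darker).
Net so far: 2 stops darker. Aperture: f/18 → f/16 → f/14 → f/13 → f/11 → f/10 → f/9.

f/9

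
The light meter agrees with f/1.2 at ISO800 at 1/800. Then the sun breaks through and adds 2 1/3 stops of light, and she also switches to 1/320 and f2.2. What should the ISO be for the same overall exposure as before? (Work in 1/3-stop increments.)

ISO 200

Scene light: 2 1/3 stops brighter.
Shutter speed: 1/800 → 1/640 → 1/500 → 1/400 → 1/320 — 1 1/3 stops slower (brighter).
Aperture: f/1.2 → f/1.4 → f/1.6 → f/1.8 → f/2 → f/2.2 — 1 2/3 stops narrower (darker).
Net so far: 2 stops brighter. ISO: 800 → 640 → 500 → 400 → 320 → 250 → 200.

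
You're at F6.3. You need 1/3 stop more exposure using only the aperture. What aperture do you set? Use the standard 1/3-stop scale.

f/5.6

Aperture: f/6.3 → f/5.6 — 1/3 stop larger aperture (brighter).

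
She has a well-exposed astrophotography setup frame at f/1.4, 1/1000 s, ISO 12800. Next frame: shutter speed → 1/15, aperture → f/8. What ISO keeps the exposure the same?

Shutter speed: 1/1000 → 1/500 → 1/250 → 1/125 → 1/60 → 1/30 → 1/15 — 6 stops longer (brighter).
Aperture: f/1.4 → f/2 → f/2.8 → f/4 → f/5.6 → f/8 — 5 stops smaller aperture (darker).
Net change so far: 1 stop brighter. Offset with the ISO: 12800 → 6400.

ISO 6400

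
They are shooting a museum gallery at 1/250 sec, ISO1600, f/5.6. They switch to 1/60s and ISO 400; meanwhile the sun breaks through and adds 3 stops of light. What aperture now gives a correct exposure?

f/16

Scene light: 3 stops brighter.
Shutter speed: 1/250 → 1/125 → 1/60 — 2 stops longer (brighter).
ISO: 1600 → 800 → 400 — 2 stops dropped (darker).
Net so far: 3 stops brighter. Aperture: f/5.6 → f/8 → f/11 → f/16.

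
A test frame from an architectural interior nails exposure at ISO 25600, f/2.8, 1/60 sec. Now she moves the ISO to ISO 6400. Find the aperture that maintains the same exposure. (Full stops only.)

f/1.4

ISO: 25600 → 12800 → 6400 — 2 stops lower (darker).
Need 2 stops brighter from the aperture: f/2.8 → f/2 → f/1.4.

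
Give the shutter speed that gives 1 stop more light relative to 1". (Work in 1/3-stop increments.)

Shutter speed: 1 → 1.3 → 1.6 → 2 — 1 stop longer (brighter).

2 s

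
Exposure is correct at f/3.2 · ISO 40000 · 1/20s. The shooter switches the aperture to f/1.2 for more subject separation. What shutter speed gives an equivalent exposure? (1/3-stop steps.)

1/125s

Aperture: f/3.2 → f/2.8 → f/2.5 → f/2.2 → f/2 → f/1.8 → f/1.6 → f/1.4 → f/1.2 — 2 2/3 stops larger aperture (brighter).
Need 2 2/3 stops darker from the shutter speed: 1/20 → 1/25 → 1/30 → 1/40 → 1/50 → 1/60 → 1/80 → 1/100 → 1/125.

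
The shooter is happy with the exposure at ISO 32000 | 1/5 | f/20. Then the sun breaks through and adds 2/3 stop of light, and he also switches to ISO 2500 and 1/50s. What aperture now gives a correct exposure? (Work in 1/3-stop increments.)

Scene light: 2/3 stop brighter.
ISO: 32000 → 25600 → 20000 → 16000 → 12800 → 10000 → 8000 → 6400 → 5000 → 4000 → 3200 → 2500 — 3 2/3 stops lower (darker).
Shutter speed: 1/5 → 1/6 → 1/8 → 1/10 → 1/13 → 1/15 → 1/20 → 1/25 → 1/30 → 1/40 → 1/50 — 3 1/3 stops shorter (darker).
Net so far: 6 1/3 stops darker. Aperture: f/20 → f/18 → f/16 → f/14 → f/13 → f/11 → f/10 → f/9 → f/8 → f/7.1 → f/6.3 → f/5.6 → f/5 → f/4.5 → f/4 → f/3.5 → f/3.2 → f/2.8 → f/2.5 → f/2.2.

f/2.2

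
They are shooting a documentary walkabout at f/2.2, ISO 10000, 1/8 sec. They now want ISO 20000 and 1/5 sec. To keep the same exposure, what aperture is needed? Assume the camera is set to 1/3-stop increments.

f/4

ISO: 10000 → 12800 → 16000 → 20000 — 1 stop higher (brighter).
Shutter speed: 1/8 → 1/6 → 1/5 — 2/3 stop slower (brighter).
Net change so far: 1 2/3 stops brighter. Offset with the aperture: f/2.2 → f/2.5 → f/2.8 → f/3.2 → f/3.5 → f/4.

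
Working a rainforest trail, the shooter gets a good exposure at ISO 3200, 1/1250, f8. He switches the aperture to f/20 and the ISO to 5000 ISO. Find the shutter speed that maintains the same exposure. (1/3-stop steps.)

1/320s

Aperture: f/8 → f/9 → f/10 → f/11 → f/13 → f/14 → f/16 → f/18 → f/20 — 2 2/3 stops narrower (darker).
ISO: 3200 → 4000 → 5000 — 2/3 stop raised (brighter).
Net change so far: 2 stops darker. Offset with the shutter speed: 1/1250 → 1/1000 → 1/800 → 1/640 → 1/500 → 1/400 → 1/320.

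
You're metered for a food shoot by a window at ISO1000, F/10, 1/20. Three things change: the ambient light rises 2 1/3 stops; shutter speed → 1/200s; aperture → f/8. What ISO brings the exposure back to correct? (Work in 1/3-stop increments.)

ISO 1250

Scene light: 2 1/3 stops brighter.
Shutter speed: 1/20 → 1/25 → 1/30 → 1/40 → 1/50 → 1/60 → 1/80 → 1/100 → 1/125 → 1/160 → 1/200 — 3 1/3 stops shorter (darker).
Aperture: f/10 → f/9 → f/8 — 2/3 stop larger aperture (brighter).
Net so far: 1/3 stop darker. ISO: 1000 → 1250.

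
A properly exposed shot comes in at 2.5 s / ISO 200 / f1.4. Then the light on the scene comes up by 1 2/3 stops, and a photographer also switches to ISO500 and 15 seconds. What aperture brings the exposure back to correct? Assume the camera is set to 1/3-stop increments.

f/10

Scene light: 1 2/3 stops brighter.
ISO: 200 → 250 → 320 → 400 → 500 — 1 1/3 stops raised (brighter).
Shutter speed: 2.5 → 3.2 → 4 → 5 → 6 → 8 → 10 → 13 → 15 — 2 2/3 stops slower (brighter).
Net so far: 5 2/3 stops brighter. Aperture: f/1.4 → f/1.6 → f/1.8 → f/2 → f/2.2 → f/2.5 → f/2.8 → f/3.2 → f/3.5 → f/4 → f/4.5 → f/5 → f/5.6 → f/6.3 → f/7.1 → f/8 → f/9 → f/10.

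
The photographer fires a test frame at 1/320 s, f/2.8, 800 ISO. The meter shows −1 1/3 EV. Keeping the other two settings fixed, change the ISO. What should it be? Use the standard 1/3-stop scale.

Underexposed by 1 1/3 stops → need 1 1/3 stops brighter.
ISO: 800 → 1000 → 1250 → 1600 → 2000.

ISO 2000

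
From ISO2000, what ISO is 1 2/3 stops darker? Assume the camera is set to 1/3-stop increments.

ISO: 2000 → 1600 → 1250 → 1000 → 800 → 640 — 1 2/3 stops dropped (darker).

ISO 640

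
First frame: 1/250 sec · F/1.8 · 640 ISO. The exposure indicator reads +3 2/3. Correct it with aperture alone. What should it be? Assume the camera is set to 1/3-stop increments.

Overexposed by 3 2/3 stops → need 3 2/3 stops darker.
Aperture: f/1.8 → f/2 → f/2.2 → f/2.5 → f/2.8 → f/3.2 → f/3.5 → f/4 → f/4.5 → f/5 → f/5.6 → f/6.3.

f/6.3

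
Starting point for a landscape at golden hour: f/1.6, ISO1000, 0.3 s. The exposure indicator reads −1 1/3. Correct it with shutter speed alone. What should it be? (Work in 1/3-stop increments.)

Underexposed by 1 1/3 stops → need 1 1/3 stops brighter.
Shutter speed: 0.3 → 0.4 → 0.5 → 0.6 → 0.8.

0.8 s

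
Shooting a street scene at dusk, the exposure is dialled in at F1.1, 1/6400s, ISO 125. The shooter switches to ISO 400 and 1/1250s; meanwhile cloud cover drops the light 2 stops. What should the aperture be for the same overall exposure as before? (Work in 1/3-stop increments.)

f/2.2

Scene light: 2 stops darker.
ISO: 125 → 160 → 200 → 250 → 320 → 400 — 1 2/3 stops higher (brighter).
Shutter speed: 1/6400 → 1/5000 → 1/4000 → 1/3200 → 1/2500 → 1/2000 → 1/1600 → 1/1250 — 2 1/3 stops slower (brighter).
Net so far: 2 stops brighter. Aperture: f/1.1 → f/1.2 → f/1.4 → f/1.6 → f/1.8 → f/2 → f/2.2.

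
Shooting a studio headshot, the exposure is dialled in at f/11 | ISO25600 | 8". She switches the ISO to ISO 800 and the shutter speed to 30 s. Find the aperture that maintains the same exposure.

f/4

ISO: 25600 → 12800 → 6400 → 3200 → 1600 → 800 — 5 stops dropped (darker).
Shutter speed: 8 → 15 → 30 — 2 stops longer (brighter).
Net change so far: 3 stops darker. Offset with the aperture: f/11 → f/8 → f/5.6 → f/4.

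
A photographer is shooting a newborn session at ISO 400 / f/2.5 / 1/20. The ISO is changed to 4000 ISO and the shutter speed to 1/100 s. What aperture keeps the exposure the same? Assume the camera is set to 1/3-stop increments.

f/3.5

ISO: 400 → 500 → 640 → 800 → 1000 → 1250 → 1600 → 2000 → 2500 → 3200 → 4000 — 3 1/3 stops raised (brighter).
Shutter speed: 1/20 → 1/25 → 1/30 → 1/40 → 1/50 → 1/60 → 1/80 → 1/100 — 2 1/3 stops faster (darker).
Net change so far: 1 stop brighter. Offset with the aperture: f/2.5 → f/2.8 → f/3.2 → f/3.5.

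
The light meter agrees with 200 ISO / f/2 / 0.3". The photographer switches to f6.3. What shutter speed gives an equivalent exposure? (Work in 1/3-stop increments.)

Aperture: f/2 → f/2.2 → f/2.5 → f/2.8 → f/3.2 → f/3.5 → f/4 → f/4.5 → f/5 → f/5.6 → f/6.3 — 3 1/3 stops narrower (darker).
Need 3 1/3 stops brighter from the shutter speed: 0.3 → 0.4 → 0.5 → 0.6 → 0.8 → 1 → 1.3 → 1.6 → 2 → 2.5 → 3.2.

3.2 s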